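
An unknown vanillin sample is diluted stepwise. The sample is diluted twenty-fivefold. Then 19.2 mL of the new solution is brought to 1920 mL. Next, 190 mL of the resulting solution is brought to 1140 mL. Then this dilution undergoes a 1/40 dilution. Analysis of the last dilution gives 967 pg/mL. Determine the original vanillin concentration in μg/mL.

Overall dilution factor = 25 × 100 × 6 × 40 = 6.00 × 10⁵.
Original = 967 pg/mL × 6.00 × 10⁵ = 5.80 × 10⁸ pg/mL = 580 μg/mL.

580 μg/mL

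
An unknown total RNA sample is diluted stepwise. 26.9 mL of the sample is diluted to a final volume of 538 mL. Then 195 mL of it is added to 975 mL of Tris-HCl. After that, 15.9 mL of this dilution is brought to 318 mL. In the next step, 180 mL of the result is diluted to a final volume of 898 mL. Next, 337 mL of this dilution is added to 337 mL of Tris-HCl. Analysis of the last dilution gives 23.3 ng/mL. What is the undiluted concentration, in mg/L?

Overall dilution factor = 20 × 6 × 20 × 4.989 × 2 = 2.39 × 10⁴.
Original = 23.3 ng/mL × 2.39 × 10⁴ = 5.58 × 10⁵ ng/mL = 558 mg/L.

558 mg/L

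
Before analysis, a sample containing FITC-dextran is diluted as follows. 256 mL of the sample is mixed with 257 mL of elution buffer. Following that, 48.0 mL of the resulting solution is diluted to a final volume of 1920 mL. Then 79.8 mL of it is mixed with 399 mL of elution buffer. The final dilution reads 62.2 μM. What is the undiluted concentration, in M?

0.0299 M

Overall dilution factor = 2.004 × 40 × 6 = 481.
Original = 62.2 μM × 481 = 2.99 × 10⁴ μM = 0.0299 M.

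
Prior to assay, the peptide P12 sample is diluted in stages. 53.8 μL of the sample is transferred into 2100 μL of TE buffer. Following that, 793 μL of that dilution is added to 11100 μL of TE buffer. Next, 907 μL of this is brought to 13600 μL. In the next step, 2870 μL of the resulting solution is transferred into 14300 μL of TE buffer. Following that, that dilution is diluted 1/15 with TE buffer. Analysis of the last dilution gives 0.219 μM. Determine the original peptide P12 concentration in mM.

177 mM

Overall dilution factor = 40.03 × 15.00 × 14.99 × 5.983 × 15 = 8.08 × 10⁵.
Original = 0.219 μM × 8.08 × 10⁵ = 1.77 × 10⁵ μM = 177 mM.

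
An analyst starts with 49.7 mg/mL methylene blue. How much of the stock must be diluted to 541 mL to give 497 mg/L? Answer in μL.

497 mg/L = 0.497 mg/mL.
V₁ = C₂V₂/C₁ = 0.497 × 541 / 49.7 = 5.41 mL = 5410 μL.

5410 μL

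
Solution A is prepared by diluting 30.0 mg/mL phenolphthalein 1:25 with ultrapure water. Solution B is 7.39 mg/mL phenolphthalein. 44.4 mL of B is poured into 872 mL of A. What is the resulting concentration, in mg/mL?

C_A = 30.0 mg/mL / 25 = 1.20 mg/mL.
C_mix = (C_A·V_A + C_B·V_B)/(V_A + V_B) = (1.20×872 + 7.39×44.4) / 916.4 = 1.50 mg/mL.

1.50 mg/mL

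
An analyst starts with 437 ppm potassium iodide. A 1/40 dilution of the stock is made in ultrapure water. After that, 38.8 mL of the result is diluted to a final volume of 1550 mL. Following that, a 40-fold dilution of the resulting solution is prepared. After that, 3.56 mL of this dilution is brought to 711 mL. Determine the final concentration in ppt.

34.2 ppt

Overall dilution factor = 40 × 39.95 × 40 × 199.7 = 1.28 × 10⁷.
437 ppm / 1.28 × 10⁷ = 3.42 × 10⁻⁵ ppm = 34.2 ppt.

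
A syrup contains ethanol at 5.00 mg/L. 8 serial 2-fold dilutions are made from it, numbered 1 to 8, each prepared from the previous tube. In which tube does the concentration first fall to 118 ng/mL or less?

Tube n has concentration 5.00 mg/L / 2ⁿ.
Need 2ⁿ ≥ 5.00 mg/L / 118 ng/mL = 42.4, so n ≥ 5.41.
First such tube: n = 6.

tube 6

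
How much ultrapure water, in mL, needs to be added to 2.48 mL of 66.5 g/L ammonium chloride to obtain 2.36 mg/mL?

2.36 mg/mL = 2.36 g/L.
V₂ = C₁V₁/C₂ = 66.5 × 2.48 / 2.36 = 69.9 mL.
Diluent to add = V₂ − V₁ = 69.9 − 2.48 = 67.4 mL.

67.4 mL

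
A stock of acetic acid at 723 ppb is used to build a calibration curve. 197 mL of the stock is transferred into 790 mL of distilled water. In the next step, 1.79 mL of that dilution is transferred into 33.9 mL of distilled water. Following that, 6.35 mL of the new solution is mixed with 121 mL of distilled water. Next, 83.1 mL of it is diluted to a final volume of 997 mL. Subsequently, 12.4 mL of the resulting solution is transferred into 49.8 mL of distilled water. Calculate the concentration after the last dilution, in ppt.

6.00 ppt

Overall dilution factor = 5.010 × 19.94 × 20.06 × 12.00 × 5.016 = 1.21 × 10⁵.
723 ppb / 1.21 × 10⁵ = 6.00 × 10⁻³ ppb = 6.00 ppt.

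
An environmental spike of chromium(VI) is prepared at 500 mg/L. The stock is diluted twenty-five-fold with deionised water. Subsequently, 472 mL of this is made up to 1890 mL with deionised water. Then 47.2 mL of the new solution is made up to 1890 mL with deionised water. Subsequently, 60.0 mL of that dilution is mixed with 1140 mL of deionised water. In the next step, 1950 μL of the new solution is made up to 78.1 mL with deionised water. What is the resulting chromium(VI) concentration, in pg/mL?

Overall dilution factor = 25 × 4.004 × 40.04 × 20 × 40.05 = 3.21 × 10⁶.
500 mg/L / 3.21 × 10⁶ = 1.56 × 10⁻⁴ mg/L = 156 pg/mL.

156 pg/mL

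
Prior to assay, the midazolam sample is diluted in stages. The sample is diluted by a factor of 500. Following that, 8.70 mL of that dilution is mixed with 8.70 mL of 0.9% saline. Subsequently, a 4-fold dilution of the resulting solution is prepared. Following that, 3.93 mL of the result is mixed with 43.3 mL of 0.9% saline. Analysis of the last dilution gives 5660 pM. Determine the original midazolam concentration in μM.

272 μM

Overall dilution factor = 500 × 2 × 4 × 12.02 = 4.81 × 10⁴.
Original = 5660 pM × 4.81 × 10⁴ = 2.72 × 10⁸ pM = 272 μM.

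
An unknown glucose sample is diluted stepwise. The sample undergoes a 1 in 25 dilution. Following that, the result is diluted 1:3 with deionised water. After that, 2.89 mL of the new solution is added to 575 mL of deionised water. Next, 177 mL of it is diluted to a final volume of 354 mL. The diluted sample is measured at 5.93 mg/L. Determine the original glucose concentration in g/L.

178 g/L

Overall dilution factor = 25 × 3 × 200.0 × 2 = 3.00 × 10⁴.
Original = 5.93 mg/L × 3.00 × 10⁴ = 1.78 × 10⁵ mg/L = 178 g/L.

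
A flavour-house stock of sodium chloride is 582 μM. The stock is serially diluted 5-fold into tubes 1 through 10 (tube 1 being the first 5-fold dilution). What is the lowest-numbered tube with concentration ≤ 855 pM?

tube 9

Tube n has concentration 582 μM / 5ⁿ.
Need 5ⁿ ≥ 582 μM / 855 pM = 6.81 × 10⁵, so n ≥ 8.35.
First such tube: n = 9.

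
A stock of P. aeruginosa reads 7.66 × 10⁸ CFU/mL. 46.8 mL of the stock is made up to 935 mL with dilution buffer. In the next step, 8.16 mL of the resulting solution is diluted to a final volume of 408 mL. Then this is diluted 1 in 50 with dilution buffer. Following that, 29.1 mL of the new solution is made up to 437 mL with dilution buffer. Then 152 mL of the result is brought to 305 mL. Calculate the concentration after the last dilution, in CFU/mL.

Overall dilution factor = 19.98 × 50 × 50 × 15.02 × 2.007 = 1.51 × 10⁶.
7.66 × 10⁸ CFU/mL / 1.51 × 10⁶ = 509 CFU/mL.

509 CFU/mL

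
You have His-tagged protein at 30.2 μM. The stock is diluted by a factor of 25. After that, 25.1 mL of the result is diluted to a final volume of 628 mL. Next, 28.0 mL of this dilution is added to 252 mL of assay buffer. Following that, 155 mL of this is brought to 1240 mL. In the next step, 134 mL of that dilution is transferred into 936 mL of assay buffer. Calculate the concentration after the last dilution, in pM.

75.6 pM

Overall dilution factor = 25 × 25.02 × 10 × 8 × 7.985 = 4.00 × 10⁵.
30.2 μM / 4.00 × 10⁵ = 7.56 × 10⁻⁵ μM = 75.6 pM.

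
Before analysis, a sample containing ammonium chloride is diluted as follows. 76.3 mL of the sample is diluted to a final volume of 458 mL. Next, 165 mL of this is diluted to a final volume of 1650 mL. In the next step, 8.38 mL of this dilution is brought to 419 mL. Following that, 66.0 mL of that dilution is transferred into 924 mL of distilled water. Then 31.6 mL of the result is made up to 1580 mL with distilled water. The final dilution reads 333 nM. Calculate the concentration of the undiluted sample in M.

0.750 M

Overall dilution factor = 6.003 × 10 × 50 × 15 × 50 = 2.25 × 10⁶.
Original = 333 nM × 2.25 × 10⁶ = 7.50 × 10⁸ nM = 0.750 M.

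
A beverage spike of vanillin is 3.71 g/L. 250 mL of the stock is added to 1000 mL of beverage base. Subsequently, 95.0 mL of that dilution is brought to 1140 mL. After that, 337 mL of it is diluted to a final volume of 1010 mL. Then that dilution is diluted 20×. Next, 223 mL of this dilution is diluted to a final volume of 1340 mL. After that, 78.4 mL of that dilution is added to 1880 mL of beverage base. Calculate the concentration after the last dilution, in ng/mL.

Overall dilution factor = 5 × 12 × 2.997 × 20 × 6.009 × 24.98 = 5.40 × 10⁵.
3.71 g/L / 5.40 × 10⁵ = 6.87 × 10⁻⁶ g/L = 6.87 ng/mL.

6.87 ng/mL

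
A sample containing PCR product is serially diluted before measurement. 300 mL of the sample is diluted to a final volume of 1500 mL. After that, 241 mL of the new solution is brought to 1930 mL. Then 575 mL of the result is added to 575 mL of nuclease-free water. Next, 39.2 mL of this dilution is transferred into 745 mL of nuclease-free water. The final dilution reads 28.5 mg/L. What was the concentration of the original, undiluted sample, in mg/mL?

45.7 mg/mL

Overall dilution factor = 5 × 8.008 × 2 × 20.01 = 1602.
Original = 28.5 mg/L × 1602 = 4.57 × 10⁴ mg/L = 45.7 mg/mL.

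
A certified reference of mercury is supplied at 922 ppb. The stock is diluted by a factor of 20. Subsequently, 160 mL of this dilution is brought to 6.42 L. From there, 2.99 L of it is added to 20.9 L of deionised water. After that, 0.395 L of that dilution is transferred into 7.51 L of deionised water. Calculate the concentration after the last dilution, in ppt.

7.19 ppt

Overall dilution factor = 20 × 40.12 × 7.990 × 20.01 = 1.28 × 10⁵.
922 ppb / 1.28 × 10⁵ = 7.19 × 10⁻³ ppb = 7.19 ppt.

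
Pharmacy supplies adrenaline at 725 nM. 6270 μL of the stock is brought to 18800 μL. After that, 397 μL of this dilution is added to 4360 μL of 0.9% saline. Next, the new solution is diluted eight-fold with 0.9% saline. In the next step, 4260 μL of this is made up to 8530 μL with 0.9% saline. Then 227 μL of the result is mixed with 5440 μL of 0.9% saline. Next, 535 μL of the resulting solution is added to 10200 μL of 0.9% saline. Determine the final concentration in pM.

2.51 pM

Overall dilution factor = 2.998 × 11.98 × 8 × 2.002 × 24.96 × 20.07 = 2.88 × 10⁵.
725 nM / 2.88 × 10⁵ = 2.51 × 10⁻³ nM = 2.51 pM.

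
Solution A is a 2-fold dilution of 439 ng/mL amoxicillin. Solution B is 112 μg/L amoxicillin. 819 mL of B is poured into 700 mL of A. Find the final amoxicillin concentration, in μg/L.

162 μg/L

C_A = 439 ng/mL / 2 = 220 ng/mL.
C_B = 112 μg/L = 112 ng/mL.
C_mix = (C_A·V_A + C_B·V_B)/(V_A + V_B) = (220×700 + 112×819) / 1519 = 162 ng/mL = 162 μg/L.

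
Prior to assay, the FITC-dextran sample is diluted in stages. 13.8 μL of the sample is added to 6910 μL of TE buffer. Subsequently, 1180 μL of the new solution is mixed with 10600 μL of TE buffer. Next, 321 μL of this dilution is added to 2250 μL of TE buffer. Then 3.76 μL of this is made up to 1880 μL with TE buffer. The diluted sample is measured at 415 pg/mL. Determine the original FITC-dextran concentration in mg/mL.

Overall dilution factor = 501.7 × 9.983 × 8.009 × 500 = 2.01 × 10⁷.
Original = 415 pg/mL × 2.01 × 10⁷ = 8.32 × 10⁹ pg/mL = 8.32 mg/mL.

8.32 mg/mL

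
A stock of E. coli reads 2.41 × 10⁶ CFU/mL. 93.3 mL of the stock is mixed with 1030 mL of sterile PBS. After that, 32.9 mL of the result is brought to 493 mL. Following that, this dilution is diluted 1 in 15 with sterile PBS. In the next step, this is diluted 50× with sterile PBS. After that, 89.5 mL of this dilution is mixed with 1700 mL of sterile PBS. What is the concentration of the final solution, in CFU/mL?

Overall dilution factor = 12.04 × 14.98 × 15 × 50 × 19.99 = 2.71 × 10⁶.
2.41 × 10⁶ CFU/mL / 2.71 × 10⁶ = 0.891 CFU/mL.

0.891 CFU/mL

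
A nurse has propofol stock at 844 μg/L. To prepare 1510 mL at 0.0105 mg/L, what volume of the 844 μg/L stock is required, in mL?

18.8 mL

0.0105 mg/L = 10.5 μg/L.
V₁ = C₂V₂/C₁ = 10.5 × 1510 / 844 = 18.8 mL.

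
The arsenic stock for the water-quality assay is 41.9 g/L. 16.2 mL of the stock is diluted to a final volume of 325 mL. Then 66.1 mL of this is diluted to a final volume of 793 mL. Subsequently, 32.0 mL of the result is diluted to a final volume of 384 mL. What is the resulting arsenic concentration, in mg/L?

14.5 mg/L

Overall dilution factor = 20.06 × 12.00 × 12 = 2888.
41.9 g/L / 2888 = 0.0145 g/L = 14.5 mg/L.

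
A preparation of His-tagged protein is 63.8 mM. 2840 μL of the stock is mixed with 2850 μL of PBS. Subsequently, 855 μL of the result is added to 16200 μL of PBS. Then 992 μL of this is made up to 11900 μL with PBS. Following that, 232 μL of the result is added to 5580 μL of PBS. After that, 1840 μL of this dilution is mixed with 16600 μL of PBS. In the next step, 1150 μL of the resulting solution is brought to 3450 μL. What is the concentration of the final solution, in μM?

0.177 μM

Overall dilution factor = 2.004 × 19.95 × 12.00 × 25.05 × 10.02 × 3 = 3.61 × 10⁵.
63.8 mM / 3.61 × 10⁵ = 1.77 × 10⁻⁴ mM = 0.177 μM.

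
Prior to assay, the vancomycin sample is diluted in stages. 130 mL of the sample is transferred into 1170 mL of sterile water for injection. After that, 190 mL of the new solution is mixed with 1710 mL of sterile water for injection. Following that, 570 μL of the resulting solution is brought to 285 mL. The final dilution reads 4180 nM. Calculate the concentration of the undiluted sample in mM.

209 mM

Overall dilution factor = 10 × 10 × 500 = 5.00 × 10⁴.
Original = 4180 nM × 5.00 × 10⁴ = 2.09 × 10⁸ nM = 209 mM.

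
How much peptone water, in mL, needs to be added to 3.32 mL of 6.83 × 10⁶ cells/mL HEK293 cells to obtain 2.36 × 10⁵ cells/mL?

V₂ = C₁V₁/C₂ = 6.83 × 10⁶ × 3.32 / 2.36 × 10⁵ = 96.1 mL.
Diluent to add = V₂ − V₁ = 96.1 − 3.32 = 92.8 mL.

92.8 mL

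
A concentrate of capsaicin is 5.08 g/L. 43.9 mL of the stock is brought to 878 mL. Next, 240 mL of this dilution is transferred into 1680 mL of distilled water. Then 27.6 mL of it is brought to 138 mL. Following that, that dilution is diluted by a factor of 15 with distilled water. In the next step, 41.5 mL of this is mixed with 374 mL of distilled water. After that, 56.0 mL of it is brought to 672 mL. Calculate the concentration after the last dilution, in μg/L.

3.52 μg/L

Overall dilution factor = 20 × 8 × 5 × 15 × 10.01 × 12 = 1.44 × 10⁶.
5.08 g/L / 1.44 × 10⁶ = 3.52 × 10⁻⁶ g/L = 3.52 μg/L.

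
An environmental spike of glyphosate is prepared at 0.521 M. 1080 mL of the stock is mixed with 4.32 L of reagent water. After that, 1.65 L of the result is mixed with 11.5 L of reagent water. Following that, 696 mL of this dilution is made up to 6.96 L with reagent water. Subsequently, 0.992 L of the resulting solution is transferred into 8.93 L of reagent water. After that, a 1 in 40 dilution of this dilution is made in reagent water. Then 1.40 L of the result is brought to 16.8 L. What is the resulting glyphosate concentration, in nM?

Overall dilution factor = 5 × 7.970 × 10 × 10.00 × 40 × 12 = 1.91 × 10⁶.
0.521 M / 1.91 × 10⁶ = 2.72 × 10⁻⁷ M = 272 nM.

272 nM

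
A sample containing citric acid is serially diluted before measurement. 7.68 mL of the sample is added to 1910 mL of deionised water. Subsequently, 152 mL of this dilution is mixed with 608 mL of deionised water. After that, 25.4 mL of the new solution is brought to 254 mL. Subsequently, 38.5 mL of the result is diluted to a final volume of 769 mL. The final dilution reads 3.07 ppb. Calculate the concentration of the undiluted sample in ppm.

766 ppm

Overall dilution factor = 249.7 × 5 × 10 × 19.97 = 2.49 × 10⁵.
Original = 3.07 ppb × 2.49 × 10⁵ = 7.66 × 10⁵ ppb = 766 ppm.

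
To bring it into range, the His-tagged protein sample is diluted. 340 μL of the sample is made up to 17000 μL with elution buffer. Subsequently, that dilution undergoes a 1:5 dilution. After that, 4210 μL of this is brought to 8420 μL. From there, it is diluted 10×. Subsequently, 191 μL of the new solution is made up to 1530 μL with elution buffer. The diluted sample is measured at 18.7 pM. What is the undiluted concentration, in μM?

Overall dilution factor = 50 × 5 × 2 × 10 × 8.010 = 4.01 × 10⁴.
Original = 18.7 pM × 4.01 × 10⁴ = 7.49 × 10⁵ pM = 0.749 μM.

0.749 μM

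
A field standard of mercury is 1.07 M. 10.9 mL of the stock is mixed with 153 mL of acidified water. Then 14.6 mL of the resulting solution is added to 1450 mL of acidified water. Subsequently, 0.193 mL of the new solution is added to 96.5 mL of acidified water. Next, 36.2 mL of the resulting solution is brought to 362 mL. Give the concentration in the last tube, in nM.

142 nM

Overall dilution factor = 15.04 × 100.3 × 501 × 10 = 7.56 × 10⁶.
1.07 M / 7.56 × 10⁶ = 1.42 × 10⁻⁷ M = 142 nM.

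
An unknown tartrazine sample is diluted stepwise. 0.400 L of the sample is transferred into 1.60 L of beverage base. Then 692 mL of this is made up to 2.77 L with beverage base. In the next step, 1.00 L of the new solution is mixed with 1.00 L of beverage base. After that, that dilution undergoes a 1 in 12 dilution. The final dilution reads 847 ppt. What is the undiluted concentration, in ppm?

0.407 ppm

Overall dilution factor = 5 × 4.003 × 2 × 12 = 480.
Original = 847 ppt × 480 = 4.07 × 10⁵ ppt = 0.407 ppm.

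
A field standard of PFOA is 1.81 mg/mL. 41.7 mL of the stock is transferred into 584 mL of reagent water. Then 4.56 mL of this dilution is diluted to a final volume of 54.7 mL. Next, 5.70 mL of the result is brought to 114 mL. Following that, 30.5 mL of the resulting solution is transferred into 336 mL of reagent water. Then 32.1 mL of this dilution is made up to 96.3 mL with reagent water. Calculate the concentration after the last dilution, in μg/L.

13.9 μg/L

Overall dilution factor = 15.00 × 12.00 × 20 × 12.02 × 3 = 1.30 × 10⁵.
1.81 mg/mL / 1.30 × 10⁵ = 1.39 × 10⁻⁵ mg/mL = 13.9 μg/L.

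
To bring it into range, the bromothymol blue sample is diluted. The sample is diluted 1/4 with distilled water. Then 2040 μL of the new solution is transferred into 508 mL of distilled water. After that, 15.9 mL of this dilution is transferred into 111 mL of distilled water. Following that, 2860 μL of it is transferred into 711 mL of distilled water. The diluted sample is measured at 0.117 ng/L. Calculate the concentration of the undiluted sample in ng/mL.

Overall dilution factor = 4 × 250.0 × 7.981 × 249.6 = 1.99 × 10⁶.
Original = 0.117 ng/L × 1.99 × 10⁶ = 2.33 × 10⁵ ng/L = 233 ng/mL.

233 ng/mL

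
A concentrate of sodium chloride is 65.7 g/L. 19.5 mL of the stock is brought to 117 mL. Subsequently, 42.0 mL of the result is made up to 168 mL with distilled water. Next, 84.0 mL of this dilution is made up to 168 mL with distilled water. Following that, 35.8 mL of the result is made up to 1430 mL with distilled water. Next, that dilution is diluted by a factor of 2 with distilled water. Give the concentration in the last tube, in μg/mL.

Overall dilution factor = 6 × 4 × 2 × 39.94 × 2 = 3835.
65.7 g/L / 3835 = 0.0171 g/L = 17.1 μg/mL.

17.1 μg/mL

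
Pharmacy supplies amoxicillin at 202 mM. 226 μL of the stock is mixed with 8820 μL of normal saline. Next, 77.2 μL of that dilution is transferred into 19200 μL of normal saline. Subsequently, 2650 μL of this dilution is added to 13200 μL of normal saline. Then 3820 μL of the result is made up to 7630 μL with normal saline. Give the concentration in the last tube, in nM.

1690 nM

Overall dilution factor = 40.03 × 249.7 × 5.981 × 1.997 = 1.19 × 10⁵.
202 mM / 1.19 × 10⁵ = 1.69 × 10⁻³ mM = 1690 nM.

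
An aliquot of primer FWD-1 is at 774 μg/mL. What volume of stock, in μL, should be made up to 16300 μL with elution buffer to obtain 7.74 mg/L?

7.74 mg/L = 7.74 μg/mL.
V₁ = C₂V₂/C₁ = 7.74 × 16300 / 774 = 163 μL.

163 μL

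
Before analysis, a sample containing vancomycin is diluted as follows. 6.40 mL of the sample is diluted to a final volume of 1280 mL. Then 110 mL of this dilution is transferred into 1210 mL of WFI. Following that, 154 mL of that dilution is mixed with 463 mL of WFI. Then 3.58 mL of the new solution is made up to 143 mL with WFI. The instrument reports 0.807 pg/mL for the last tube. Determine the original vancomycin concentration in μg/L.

Overall dilution factor = 200 × 12 × 4.006 × 39.94 = 3.84 × 10⁵.
Original = 0.807 pg/mL × 3.84 × 10⁵ = 3.10 × 10⁵ pg/mL = 310 μg/L.

310 μg/L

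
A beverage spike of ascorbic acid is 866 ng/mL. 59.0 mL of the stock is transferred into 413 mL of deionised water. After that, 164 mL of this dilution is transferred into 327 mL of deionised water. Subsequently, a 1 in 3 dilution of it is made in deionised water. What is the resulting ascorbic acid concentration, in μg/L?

12.1 μg/L

Overall dilution factor = 8 × 2.994 × 3 = 71.9.
866 ng/mL / 71.9 = 12.1 ng/mL = 12.1 μg/L.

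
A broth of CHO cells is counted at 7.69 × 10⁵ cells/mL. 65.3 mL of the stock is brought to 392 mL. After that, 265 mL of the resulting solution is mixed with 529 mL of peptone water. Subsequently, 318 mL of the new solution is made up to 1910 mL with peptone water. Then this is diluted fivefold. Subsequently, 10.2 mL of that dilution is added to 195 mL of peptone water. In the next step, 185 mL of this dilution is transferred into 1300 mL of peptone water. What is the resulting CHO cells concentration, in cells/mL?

8.82 cells/mL

Overall dilution factor = 6.003 × 2.996 × 6.006 × 5 × 20.12 × 8.027 = 8.72 × 10⁴.
7.69 × 10⁵ cells/mL / 8.72 × 10⁴ = 8.82 cells/mL.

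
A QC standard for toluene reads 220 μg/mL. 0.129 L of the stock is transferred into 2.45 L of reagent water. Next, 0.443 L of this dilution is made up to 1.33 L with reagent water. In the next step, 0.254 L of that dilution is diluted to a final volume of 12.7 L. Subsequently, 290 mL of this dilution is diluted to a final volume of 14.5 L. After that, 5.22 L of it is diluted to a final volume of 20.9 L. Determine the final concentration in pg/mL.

366 pg/mL

Overall dilution factor = 19.99 × 3.002 × 50 × 50 × 4.004 = 6.01 × 10⁵.
220 μg/mL / 6.01 × 10⁵ = 3.66 × 10⁻⁴ μg/mL = 366 pg/mL.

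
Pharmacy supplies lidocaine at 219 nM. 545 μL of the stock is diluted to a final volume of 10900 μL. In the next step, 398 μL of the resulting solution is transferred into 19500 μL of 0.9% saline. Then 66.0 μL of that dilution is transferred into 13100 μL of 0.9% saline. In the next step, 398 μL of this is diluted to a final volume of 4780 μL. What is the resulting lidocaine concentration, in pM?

0.0914 pM

Overall dilution factor = 20 × 49.99 × 199.5 × 12.01 = 2.40 × 10⁶.
219 nM / 2.40 × 10⁶ = 9.14 × 10⁻⁵ nM = 0.0914 pM.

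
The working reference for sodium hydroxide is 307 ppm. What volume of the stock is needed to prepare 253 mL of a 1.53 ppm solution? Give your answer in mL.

V₁ = C₂V₂/C₁ = 1.53 × 253 / 307 = 1.26 mL.

1.26 mL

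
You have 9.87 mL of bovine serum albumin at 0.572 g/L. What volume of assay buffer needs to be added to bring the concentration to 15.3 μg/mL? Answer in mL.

359 mL

15.3 μg/mL = 0.0153 g/L.
V₂ = C₁V₁/C₂ = 0.572 × 9.87 / 0.0153 = 369 mL.
Diluent to add = V₂ − V₁ = 369 − 9.87 = 359 mL.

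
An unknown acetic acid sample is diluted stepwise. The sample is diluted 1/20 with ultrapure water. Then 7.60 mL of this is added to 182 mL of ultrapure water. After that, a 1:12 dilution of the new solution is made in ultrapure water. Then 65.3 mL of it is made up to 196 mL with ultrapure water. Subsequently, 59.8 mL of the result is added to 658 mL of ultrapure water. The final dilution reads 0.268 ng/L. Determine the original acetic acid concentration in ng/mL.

57.8 ng/mL

Overall dilution factor = 20 × 24.95 × 12 × 3.002 × 12.00 = 2.16 × 10⁵.
Original = 0.268 ng/L × 2.16 × 10⁵ = 5.78 × 10⁴ ng/L = 57.8 ng/mL.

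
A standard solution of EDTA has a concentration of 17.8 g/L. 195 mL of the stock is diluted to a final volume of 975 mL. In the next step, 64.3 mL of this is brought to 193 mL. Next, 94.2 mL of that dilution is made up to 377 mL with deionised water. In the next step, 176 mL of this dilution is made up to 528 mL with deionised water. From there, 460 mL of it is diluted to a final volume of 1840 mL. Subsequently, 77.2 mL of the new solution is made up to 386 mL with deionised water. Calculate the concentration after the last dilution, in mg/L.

Overall dilution factor = 5 × 3.002 × 4.002 × 3 × 4 × 5 = 3604.
17.8 g/L / 3604 = 4.94 × 10⁻³ g/L = 4.94 mg/L.

4.94 mg/L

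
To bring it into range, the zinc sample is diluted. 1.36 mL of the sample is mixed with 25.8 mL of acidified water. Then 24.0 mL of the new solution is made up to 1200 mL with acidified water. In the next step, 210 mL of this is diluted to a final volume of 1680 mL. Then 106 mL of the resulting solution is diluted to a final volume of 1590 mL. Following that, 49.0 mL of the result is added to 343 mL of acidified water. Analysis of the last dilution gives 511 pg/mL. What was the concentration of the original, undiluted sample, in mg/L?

490 mg/L

Overall dilution factor = 19.97 × 50 × 8 × 15 × 8 = 9.59 × 10⁵.
Original = 511 pg/mL × 9.59 × 10⁵ = 4.90 × 10⁸ pg/mL = 490 mg/L.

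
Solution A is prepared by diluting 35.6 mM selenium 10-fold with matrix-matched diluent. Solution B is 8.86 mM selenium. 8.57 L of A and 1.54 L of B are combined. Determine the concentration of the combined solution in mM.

4.37 mM

C_A = 35.6 mM / 10 = 3.56 mM.
C_mix = (C_A·V_A + C_B·V_B)/(V_A + V_B) = (3.56×8.57 + 8.86×1.54) / 10.11 = 4.37 mM.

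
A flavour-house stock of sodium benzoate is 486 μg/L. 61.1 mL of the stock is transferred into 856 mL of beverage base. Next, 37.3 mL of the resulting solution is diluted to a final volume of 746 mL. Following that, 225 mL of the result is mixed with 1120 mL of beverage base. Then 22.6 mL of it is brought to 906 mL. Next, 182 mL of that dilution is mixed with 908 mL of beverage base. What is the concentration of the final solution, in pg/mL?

1.13 pg/mL

Overall dilution factor = 15.01 × 20 × 5.978 × 40.09 × 5.989 = 4.31 × 10⁵.
486 μg/L / 4.31 × 10⁵ = 1.13 × 10⁻³ μg/L = 1.13 pg/mL.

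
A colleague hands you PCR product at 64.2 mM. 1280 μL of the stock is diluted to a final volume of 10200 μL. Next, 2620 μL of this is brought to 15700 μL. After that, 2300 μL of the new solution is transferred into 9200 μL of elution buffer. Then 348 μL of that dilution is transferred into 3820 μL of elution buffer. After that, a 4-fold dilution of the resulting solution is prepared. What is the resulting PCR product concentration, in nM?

Overall dilution factor = 7.969 × 5.992 × 5 × 11.98 × 4 = 1.14 × 10⁴.
64.2 mM / 1.14 × 10⁴ = 5.61 × 10⁻³ mM = 5610 nM.

5610 nM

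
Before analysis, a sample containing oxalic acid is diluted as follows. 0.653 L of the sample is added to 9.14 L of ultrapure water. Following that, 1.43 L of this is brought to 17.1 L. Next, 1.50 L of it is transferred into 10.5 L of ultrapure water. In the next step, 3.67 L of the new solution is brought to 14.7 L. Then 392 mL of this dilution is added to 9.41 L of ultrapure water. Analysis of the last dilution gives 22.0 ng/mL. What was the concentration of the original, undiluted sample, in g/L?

3.16 g/L

Overall dilution factor = 15.00 × 11.96 × 8 × 4.005 × 25.01 = 1.44 × 10⁵.
Original = 22.0 ng/mL × 1.44 × 10⁵ = 3.16 × 10⁶ ng/mL = 3.16 g/L.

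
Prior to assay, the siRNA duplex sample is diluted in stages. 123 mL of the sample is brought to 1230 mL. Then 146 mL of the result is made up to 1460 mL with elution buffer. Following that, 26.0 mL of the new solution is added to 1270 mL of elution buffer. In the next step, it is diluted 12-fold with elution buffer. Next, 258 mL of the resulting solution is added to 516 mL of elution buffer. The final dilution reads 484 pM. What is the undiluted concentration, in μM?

86.9 μM

Overall dilution factor = 10 × 10 × 49.85 × 12 × 3 = 1.79 × 10⁵.
Original = 484 pM × 1.79 × 10⁵ = 8.69 × 10⁷ pM = 86.9 μM.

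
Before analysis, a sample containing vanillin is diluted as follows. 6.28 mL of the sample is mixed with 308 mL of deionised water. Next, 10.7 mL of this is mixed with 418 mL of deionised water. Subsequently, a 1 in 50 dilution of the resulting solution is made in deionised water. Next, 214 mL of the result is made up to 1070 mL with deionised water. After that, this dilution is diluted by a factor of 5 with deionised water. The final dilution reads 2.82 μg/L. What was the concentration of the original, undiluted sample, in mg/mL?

7.07 mg/mL

Overall dilution factor = 50.04 × 40.07 × 50 × 5 × 5 = 2.51 × 10⁶.
Original = 2.82 μg/L × 2.51 × 10⁶ = 7.07 × 10⁶ μg/L = 7.07 mg/mL.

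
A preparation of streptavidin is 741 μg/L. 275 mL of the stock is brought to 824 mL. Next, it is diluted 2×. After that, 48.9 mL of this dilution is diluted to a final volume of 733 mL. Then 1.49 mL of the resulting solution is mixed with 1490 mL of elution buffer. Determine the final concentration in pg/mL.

8.24 pg/mL

Overall dilution factor = 2.996 × 2 × 14.99 × 1001 = 8.99 × 10⁴.
741 μg/L / 8.99 × 10⁴ = 8.24 × 10⁻³ μg/L = 8.24 pg/mL.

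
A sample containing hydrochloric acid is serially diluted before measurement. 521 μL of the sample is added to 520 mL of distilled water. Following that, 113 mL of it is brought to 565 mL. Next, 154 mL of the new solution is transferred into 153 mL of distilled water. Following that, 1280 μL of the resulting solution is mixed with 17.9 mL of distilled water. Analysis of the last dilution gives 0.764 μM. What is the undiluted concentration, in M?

0.114 M

Overall dilution factor = 999.1 × 5 × 1.994 × 14.98 = 1.49 × 10⁵.
Original = 0.764 μM × 1.49 × 10⁵ = 1.14 × 10⁵ μM = 0.114 M.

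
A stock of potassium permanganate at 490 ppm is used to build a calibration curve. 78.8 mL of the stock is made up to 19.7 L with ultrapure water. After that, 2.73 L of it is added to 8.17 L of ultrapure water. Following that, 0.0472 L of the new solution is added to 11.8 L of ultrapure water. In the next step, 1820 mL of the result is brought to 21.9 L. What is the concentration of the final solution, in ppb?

0.163 ppb

Overall dilution factor = 250 × 3.993 × 251 × 12.03 = 3.01 × 10⁶.
490 ppm / 3.01 × 10⁶ = 1.63 × 10⁻⁴ ppm = 0.163 ppb.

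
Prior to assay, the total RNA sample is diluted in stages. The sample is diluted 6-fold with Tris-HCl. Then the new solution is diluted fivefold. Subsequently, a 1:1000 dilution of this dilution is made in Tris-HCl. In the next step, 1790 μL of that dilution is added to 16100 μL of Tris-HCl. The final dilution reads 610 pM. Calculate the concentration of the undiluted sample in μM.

Overall dilution factor = 6 × 5 × 1000 × 9.994 = 3.00 × 10⁵.
Original = 610 pM × 3.00 × 10⁵ = 1.83 × 10⁸ pM = 183 μM.

183 μM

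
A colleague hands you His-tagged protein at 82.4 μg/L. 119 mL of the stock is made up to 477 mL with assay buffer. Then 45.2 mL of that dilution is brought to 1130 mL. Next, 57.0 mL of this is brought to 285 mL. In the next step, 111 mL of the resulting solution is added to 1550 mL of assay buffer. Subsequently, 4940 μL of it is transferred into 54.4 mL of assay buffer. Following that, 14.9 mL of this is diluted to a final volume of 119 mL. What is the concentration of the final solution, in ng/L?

0.115 ng/L

Overall dilution factor = 4.008 × 25 × 5 × 14.96 × 12.01 × 7.987 = 7.19 × 10⁵.
82.4 μg/L / 7.19 × 10⁵ = 1.15 × 10⁻⁴ μg/L = 0.115 ng/L.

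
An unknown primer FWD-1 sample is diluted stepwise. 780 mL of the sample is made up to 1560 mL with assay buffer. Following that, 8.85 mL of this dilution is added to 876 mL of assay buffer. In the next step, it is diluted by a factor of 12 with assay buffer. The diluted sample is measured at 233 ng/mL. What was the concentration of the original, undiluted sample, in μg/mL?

Overall dilution factor = 2 × 99.98 × 12 = 2400.
Original = 233 ng/mL × 2400 = 5.59 × 10⁵ ng/mL = 559 μg/mL.

559 μg/mL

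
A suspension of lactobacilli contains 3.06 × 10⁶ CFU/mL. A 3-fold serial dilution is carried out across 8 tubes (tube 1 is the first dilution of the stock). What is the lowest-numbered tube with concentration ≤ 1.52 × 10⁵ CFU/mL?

Tube n has concentration 3.06 × 10⁶ CFU/mL / 3ⁿ.
Need 3ⁿ ≥ 3.06 × 10⁶ CFU/mL / 1.52 × 10⁵ CFU/mL = 20.1, so n ≥ 2.73.
First such tube: n = 3.

tube 3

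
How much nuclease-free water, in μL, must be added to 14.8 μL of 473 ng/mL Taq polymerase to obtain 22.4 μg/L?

298 μL

22.4 μg/L = 22.4 ng/mL.
V₂ = C₁V₁/C₂ = 473 × 14.8 / 22.4 = 313 μL.
Diluent to add = V₂ − V₁ = 313 − 14.8 = 298 μL.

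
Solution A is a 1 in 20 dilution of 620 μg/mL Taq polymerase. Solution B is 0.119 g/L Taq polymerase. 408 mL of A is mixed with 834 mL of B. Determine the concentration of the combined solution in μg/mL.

C_A = 620 μg/mL / 20 = 31.0 μg/mL.
C_B = 0.119 g/L = 119 μg/mL.
C_mix = (C_A·V_A + C_B·V_B)/(V_A + V_B) = (31.0×408 + 119×834) / 1242 = 90.1 μg/mL.

90.1 μg/mL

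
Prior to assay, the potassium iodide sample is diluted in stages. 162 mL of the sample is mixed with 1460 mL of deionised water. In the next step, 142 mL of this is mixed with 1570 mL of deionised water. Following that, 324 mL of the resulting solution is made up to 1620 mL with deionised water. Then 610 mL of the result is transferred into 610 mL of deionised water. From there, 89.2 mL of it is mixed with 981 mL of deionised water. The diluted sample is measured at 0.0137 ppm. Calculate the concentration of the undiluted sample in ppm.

Overall dilution factor = 10.01 × 12.06 × 5 × 2 × 12.00 = 1.45 × 10⁴.
Original = 0.0137 ppm × 1.45 × 10⁴ = 198 ppm.

198 ppm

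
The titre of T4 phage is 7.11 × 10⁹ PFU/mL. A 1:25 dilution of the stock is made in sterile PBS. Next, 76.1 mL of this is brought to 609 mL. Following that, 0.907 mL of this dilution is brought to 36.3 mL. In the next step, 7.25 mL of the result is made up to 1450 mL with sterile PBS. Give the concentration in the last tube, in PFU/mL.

4440 PFU/mL

Overall dilution factor = 25 × 8.003 × 40.02 × 200 = 1.60 × 10⁶.
7.11 × 10⁹ PFU/mL / 1.60 × 10⁶ = 4440 PFU/mL.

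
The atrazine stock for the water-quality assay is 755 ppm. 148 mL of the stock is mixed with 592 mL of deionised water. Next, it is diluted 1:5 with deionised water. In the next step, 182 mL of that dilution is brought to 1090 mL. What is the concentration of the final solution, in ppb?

5040 ppb

Overall dilution factor = 5 × 5 × 5.989 = 150.
755 ppm / 150 = 5.04 ppm = 5040 ppb.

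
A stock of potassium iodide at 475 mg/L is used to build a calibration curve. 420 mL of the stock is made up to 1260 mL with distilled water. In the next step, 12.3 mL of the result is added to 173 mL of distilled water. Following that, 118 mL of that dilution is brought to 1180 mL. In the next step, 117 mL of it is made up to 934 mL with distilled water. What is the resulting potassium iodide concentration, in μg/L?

132 μg/L

Overall dilution factor = 3 × 15.07 × 10 × 7.983 = 3608.
475 mg/L / 3608 = 0.132 mg/L = 132 μg/L.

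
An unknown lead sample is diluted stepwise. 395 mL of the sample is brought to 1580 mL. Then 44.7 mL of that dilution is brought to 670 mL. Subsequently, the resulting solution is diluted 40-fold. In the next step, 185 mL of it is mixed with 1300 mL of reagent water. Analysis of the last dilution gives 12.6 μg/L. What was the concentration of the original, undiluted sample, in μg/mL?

243 μg/mL

Overall dilution factor = 4 × 14.99 × 40 × 8.027 = 1.93 × 10⁴.
Original = 12.6 μg/L × 1.93 × 10⁴ = 2.43 × 10⁵ μg/L = 243 μg/mL.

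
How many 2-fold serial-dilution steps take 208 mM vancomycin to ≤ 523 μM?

9

Need 2ⁿ ≥ 398, so n ≥ log(398)/log(2) = 8.64.
Minimum whole steps: n = 9.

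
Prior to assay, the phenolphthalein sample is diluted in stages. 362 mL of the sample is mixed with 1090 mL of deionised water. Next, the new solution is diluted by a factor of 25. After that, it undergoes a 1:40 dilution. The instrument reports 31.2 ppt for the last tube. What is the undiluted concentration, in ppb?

125 ppb

Overall dilution factor = 4.011 × 25 × 40 = 4011.
Original = 31.2 ppt × 4011 = 1.25 × 10⁵ ppt = 125 ppb.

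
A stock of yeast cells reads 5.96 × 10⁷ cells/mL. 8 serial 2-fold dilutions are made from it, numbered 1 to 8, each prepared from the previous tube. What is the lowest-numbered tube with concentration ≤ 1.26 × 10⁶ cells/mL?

Tube n has concentration 5.96 × 10⁷ cells/mL / 2ⁿ.
Need 2ⁿ ≥ 5.96 × 10⁷ cells/mL / 1.26 × 10⁶ cells/mL = 47.3, so n ≥ 5.56.
First such tube: n = 6.

tube 6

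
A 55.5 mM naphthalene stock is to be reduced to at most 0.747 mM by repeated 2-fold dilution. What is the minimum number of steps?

Need 2ⁿ ≥ 74.3, so n ≥ log(74.3)/log(2) = 6.22.
Minimum whole steps: n = 7.

7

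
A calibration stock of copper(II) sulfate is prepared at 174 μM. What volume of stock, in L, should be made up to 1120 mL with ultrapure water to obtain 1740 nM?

0.0112 L

1740 nM = 1.74 μM.
V₁ = C₂V₂/C₁ = 1.74 × 1120 / 174 = 11.2 mL = 0.0112 L.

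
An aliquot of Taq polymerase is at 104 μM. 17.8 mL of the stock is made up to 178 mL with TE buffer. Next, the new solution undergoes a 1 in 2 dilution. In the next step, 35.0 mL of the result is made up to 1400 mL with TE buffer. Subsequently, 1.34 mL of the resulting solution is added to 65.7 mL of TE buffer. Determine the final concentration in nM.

2.60 nM

Overall dilution factor = 10 × 2 × 40 × 50.03 = 4.00 × 10⁴.
104 μM / 4.00 × 10⁴ = 2.60 × 10⁻³ μM = 2.60 nM.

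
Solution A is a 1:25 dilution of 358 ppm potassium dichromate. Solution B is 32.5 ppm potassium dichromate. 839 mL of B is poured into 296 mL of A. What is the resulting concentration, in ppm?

C_A = 358 ppm / 25 = 14.3 ppm.
C_mix = (C_A·V_A + C_B·V_B)/(V_A + V_B) = (14.3×296 + 32.5×839) / 1135 = 27.8 ppm.

27.8 ppm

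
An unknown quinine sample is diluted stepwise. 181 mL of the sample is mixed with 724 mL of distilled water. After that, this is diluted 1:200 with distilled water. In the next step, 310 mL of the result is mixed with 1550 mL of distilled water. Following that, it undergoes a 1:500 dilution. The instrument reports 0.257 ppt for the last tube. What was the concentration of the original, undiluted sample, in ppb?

Overall dilution factor = 5 × 200 × 6 × 500 = 3.00 × 10⁶.
Original = 0.257 ppt × 3.00 × 10⁶ = 7.71 × 10⁵ ppt = 771 ppb.

771 ppb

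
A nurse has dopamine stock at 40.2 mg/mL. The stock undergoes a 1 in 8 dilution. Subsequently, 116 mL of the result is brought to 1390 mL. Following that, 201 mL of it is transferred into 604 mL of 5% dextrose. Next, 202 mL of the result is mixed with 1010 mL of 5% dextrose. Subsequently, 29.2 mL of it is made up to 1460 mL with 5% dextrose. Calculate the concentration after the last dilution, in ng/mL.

349 ng/mL

Overall dilution factor = 8 × 11.98 × 4.005 × 6 × 50 = 1.15 × 10⁵.
40.2 mg/mL / 1.15 × 10⁵ = 3.49 × 10⁻⁴ mg/mL = 349 ng/mL.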